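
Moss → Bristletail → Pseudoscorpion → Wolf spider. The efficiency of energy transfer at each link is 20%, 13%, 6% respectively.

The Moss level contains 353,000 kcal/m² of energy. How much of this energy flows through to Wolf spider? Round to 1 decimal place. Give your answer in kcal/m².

550.7 kcal/m²

Bristletail: 353000 × 0.2 = 70600 kcal/m²
Pseudoscorpion: 70600 × 0.13 = 9178 kcal/m²
Wolf spider: 9178 × 0.06 = 550.68 kcal/m²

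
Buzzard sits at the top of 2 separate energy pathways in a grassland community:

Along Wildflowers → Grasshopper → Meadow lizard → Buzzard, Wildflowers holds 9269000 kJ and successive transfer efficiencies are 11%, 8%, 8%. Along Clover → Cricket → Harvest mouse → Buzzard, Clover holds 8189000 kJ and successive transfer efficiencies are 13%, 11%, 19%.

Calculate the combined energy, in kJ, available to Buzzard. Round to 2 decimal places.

Via Wildflowers: 9269000 × 0.11 × 0.08 × 0.08 = 6525.376 kJ
Via Clover: 8189000 × 0.13 × 0.11 × 0.19 = 22249.513 kJ
Total at Buzzard: 6525.376 + 22249.513 = 28774.889 kJ

28774.89 kJ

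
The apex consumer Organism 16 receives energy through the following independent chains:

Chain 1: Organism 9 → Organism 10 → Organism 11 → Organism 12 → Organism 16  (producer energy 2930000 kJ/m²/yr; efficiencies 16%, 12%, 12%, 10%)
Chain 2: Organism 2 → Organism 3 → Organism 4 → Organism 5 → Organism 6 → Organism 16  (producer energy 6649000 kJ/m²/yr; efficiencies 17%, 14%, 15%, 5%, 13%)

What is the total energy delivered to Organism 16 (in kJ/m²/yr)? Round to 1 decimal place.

Chain 1: 2930000 × 0.16 × 0.12 × 0.12 × 0.1 = 675.072 kJ/m²/yr
Chain 2: 6649000 × 0.17 × 0.14 × 0.15 × 0.05 × 0.13 = 154.290045 kJ/m²/yr
Total at Organism 16: 675.072 + 154.290045 = 829.362045 kJ/m²/yr

829.4 kJ/m²/yr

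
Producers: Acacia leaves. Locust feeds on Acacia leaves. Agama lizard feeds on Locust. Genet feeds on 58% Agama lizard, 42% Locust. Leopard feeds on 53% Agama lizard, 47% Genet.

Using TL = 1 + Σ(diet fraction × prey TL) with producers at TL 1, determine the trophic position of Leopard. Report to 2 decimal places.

4.27

Locust: 1 + 1 = 2
Agama lizard: 1 + 2 = 3
Genet: 1 + (0.58×3 + 0.42×2) = 3.58
Leopard: 1 + (0.53×3 + 0.47×3.58) = 4.2726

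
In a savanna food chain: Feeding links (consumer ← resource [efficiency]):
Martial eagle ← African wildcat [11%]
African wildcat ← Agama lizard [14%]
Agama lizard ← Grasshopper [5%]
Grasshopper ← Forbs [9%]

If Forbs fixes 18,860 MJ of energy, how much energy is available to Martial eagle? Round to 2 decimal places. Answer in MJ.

Grasshopper: 18860 × 0.09 = 1697.4 MJ
Agama lizard: 1697.4 × 0.05 = 84.87 MJ
African wildcat: 84.87 × 0.14 = 11.8818 MJ
Martial eagle: 11.8818 × 0.11 = 1.306998 MJ

1.31 MJ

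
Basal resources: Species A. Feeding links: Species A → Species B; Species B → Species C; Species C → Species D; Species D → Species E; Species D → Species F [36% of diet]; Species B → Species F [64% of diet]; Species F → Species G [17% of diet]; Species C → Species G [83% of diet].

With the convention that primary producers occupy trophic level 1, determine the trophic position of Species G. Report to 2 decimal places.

Species B: 1 + 1 = 2
Species C: 1 + 2 = 3
Species D: 1 + 3 = 4
Species E: 1 + 4 = 5
Species F: 1 + (0.36×4 + 0.64×2) = 3.72
Species G: 1 + (0.17×3.72 + 0.83×3) = 4.1224

4.12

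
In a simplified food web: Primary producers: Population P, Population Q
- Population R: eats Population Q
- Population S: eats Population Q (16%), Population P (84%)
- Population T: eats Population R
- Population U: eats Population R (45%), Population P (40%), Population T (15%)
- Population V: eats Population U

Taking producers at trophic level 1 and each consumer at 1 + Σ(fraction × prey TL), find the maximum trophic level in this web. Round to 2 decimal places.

Population R: 1 + 1 = 2
Population S: 1 + (0.16×1 + 0.84×1) = 2
Population T: 1 + 2 = 3
Population U: 1 + (0.45×2 + 0.4×1 + 0.15×3) = 2.75
Population V: 1 + 2.75 = 3.75

3.75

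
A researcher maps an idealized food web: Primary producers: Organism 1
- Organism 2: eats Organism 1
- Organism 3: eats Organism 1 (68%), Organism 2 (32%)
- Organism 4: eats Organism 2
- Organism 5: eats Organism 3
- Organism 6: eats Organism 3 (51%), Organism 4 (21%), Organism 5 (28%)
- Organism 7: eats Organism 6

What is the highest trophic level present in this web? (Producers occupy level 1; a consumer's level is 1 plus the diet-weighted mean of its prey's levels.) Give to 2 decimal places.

4.74

Organism 2: 1 + 1 = 2
Organism 3: 1 + (0.68×1 + 0.32×2) = 2.32
Organism 4: 1 + 2 = 3
Organism 5: 1 + 2.32 = 3.32
Organism 6: 1 + (0.51×2.32 + 0.21×3 + 0.28×3.32) = 3.7428
Organism 7: 1 + 3.7428 = 4.7428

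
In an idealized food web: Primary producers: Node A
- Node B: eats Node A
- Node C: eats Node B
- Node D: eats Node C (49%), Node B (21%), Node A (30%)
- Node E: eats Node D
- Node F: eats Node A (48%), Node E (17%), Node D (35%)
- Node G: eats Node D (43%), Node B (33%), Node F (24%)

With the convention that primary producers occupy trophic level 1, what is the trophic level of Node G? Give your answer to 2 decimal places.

Node B: 1 + 1 = 2
Node C: 1 + 2 = 3
Node D: 1 + (0.49×3 + 0.21×2 + 0.3×1) = 3.19
Node E: 1 + 3.19 = 4.19
Node F: 1 + (0.48×1 + 0.17×4.19 + 0.35×3.19) = 3.3088
Node G: 1 + (0.43×3.19 + 0.33×2 + 0.24×3.3088) = 3.825812

3.83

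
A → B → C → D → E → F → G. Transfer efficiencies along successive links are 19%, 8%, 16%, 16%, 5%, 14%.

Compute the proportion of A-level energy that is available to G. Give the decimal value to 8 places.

Product of link efficiencies: 0.19 × 0.08 × 0.16 × 0.16 × 0.05 × 0.14 = 0.00000272384

0.00000272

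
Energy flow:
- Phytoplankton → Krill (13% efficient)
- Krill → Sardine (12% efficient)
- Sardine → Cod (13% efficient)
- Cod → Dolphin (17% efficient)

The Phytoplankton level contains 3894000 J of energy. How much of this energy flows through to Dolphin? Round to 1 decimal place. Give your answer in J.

Krill: 3894000 × 0.13 = 506220 J
Sardine: 506220 × 0.12 = 60746.4 J
Cod: 60746.4 × 0.13 = 7897.032 J
Dolphin: 7897.032 × 0.17 = 1342.49544 J

1342.5 J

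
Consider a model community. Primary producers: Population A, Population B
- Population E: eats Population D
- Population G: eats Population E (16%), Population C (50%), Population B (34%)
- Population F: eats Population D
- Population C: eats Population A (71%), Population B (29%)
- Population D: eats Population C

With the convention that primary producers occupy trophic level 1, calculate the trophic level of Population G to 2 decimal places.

2.98

Population C: 1 + (0.71×1 + 0.29×1) = 2
Population D: 1 + 2 = 3
Population E: 1 + 3 = 4
Population F: 1 + 3 = 4
Population G: 1 + (0.16×4 + 0.5×2 + 0.34×1) = 2.98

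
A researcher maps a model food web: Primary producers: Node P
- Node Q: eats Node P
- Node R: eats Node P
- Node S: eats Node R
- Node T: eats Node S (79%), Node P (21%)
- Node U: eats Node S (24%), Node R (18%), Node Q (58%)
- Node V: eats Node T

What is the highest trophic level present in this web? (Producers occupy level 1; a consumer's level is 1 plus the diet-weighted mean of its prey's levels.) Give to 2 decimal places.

4.58

Node Q: 1 + 1 = 2
Node R: 1 + 1 = 2
Node S: 1 + 2 = 3
Node T: 1 + (0.79×3 + 0.21×1) = 3.58
Node U: 1 + (0.24×3 + 0.18×2 + 0.58×2) = 3.24
Node V: 1 + 3.58 = 4.58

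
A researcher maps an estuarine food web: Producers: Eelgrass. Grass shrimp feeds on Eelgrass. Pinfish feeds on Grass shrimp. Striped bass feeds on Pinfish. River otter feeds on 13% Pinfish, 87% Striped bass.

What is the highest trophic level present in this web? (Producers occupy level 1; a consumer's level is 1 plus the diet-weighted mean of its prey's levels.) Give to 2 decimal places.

4.87

Grass shrimp: 1 + 1 = 2
Pinfish: 1 + 2 = 3
Striped bass: 1 + 3 = 4
River otter: 1 + (0.13×3 + 0.87×4) = 4.87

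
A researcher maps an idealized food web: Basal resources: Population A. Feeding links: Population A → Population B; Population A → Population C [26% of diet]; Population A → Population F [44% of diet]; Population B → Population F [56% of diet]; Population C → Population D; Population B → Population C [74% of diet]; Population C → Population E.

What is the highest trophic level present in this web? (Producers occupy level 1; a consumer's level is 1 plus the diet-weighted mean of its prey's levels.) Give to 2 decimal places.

3.74

Population B: 1 + 1 = 2
Population C: 1 + (0.74×2 + 0.26×1) = 2.74
Population D: 1 + 2.74 = 3.74
Population E: 1 + 2.74 = 3.74
Population F: 1 + (0.44×1 + 0.56×2) = 2.56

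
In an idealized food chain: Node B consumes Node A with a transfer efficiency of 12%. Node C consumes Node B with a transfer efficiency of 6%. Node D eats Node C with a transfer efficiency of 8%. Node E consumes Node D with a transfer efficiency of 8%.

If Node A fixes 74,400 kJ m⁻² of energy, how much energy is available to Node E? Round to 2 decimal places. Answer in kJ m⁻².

3.43 kJ m⁻²

Node B: 74400 × 0.12 = 8928 kJ m⁻²
Node C: 8928 × 0.06 = 535.68 kJ m⁻²
Node D: 535.68 × 0.08 = 42.8544 kJ m⁻²
Node E: 42.8544 × 0.08 = 3.428352 kJ m⁻²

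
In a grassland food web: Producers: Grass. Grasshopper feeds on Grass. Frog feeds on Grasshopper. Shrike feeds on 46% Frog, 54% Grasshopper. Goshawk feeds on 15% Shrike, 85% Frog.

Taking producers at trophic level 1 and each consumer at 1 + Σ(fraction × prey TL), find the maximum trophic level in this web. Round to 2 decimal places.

Grasshopper: 1 + 1 = 2
Frog: 1 + 2 = 3
Shrike: 1 + (0.46×3 + 0.54×2) = 3.46
Goshawk: 1 + (0.15×3.46 + 0.85×3) = 4.069

4.07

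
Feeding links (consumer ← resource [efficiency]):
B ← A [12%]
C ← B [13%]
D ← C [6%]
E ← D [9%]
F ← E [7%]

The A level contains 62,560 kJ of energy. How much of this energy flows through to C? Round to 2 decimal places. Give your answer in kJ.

B: 62560 × 0.12 = 7507.2 kJ
C: 7507.2 × 0.13 = 975.936 kJ

975.94 kJ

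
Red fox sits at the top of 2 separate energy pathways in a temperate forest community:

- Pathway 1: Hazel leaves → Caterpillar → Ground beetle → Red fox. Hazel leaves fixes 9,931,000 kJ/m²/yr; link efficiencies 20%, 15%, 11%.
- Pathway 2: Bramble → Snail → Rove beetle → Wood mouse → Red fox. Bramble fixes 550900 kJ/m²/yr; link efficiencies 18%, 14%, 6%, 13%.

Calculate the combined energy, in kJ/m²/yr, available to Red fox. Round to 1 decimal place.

Pathway 1: 9931000 × 0.2 × 0.15 × 0.11 = 32772.3 kJ/m²/yr
Pathway 2: 550900 × 0.18 × 0.14 × 0.06 × 0.13 = 108.284904 kJ/m²/yr
Total at Red fox: 32772.3 + 108.284904 = 32880.584904 kJ/m²/yr

32880.6 kJ/m²/yr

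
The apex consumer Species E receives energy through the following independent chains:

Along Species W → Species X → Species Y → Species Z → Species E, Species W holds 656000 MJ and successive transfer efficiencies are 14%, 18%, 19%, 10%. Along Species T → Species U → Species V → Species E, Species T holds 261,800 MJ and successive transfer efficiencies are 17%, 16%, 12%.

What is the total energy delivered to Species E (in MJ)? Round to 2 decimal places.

Via Species W: 656000 × 0.14 × 0.18 × 0.19 × 0.1 = 314.0928 MJ
Via Species T: 261800 × 0.17 × 0.16 × 0.12 = 854.5152 MJ
Total at Species E: 314.0928 + 854.5152 = 1168.608 MJ

1168.61 MJ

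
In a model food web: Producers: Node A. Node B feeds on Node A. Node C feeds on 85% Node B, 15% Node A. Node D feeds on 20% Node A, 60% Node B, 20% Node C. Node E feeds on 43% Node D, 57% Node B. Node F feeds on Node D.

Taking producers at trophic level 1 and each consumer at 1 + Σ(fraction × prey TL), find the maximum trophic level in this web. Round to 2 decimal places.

Node B: 1 + 1 = 2
Node C: 1 + (0.85×2 + 0.15×1) = 2.85
Node D: 1 + (0.2×1 + 0.6×2 + 0.2×2.85) = 2.97
Node E: 1 + (0.43×2.97 + 0.57×2) = 3.4171
Node F: 1 + 2.97 = 3.97

3.97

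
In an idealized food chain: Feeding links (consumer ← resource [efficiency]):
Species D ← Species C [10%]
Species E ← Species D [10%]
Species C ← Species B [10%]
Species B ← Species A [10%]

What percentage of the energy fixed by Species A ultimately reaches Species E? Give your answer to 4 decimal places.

Product of link efficiencies: 0.1 × 0.1 × 0.1 × 0.1 = 0.0001
As a percentage: 0.0001 × 100 = 0.0100%

0.0100%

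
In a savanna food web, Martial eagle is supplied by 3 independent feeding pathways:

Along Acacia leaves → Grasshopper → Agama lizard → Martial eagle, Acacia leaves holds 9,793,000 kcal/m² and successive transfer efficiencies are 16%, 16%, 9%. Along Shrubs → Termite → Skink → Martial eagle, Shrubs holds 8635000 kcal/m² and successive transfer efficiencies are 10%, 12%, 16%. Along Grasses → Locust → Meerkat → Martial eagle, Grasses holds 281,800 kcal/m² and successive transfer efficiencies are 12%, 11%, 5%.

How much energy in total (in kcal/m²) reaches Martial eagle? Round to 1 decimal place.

Via Acacia leaves: 9793000 × 0.16 × 0.16 × 0.09 = 22563.072 kcal/m²
Via Shrubs: 8635000 × 0.1 × 0.12 × 0.16 = 16579.2 kcal/m²
Via Grasses: 281800 × 0.12 × 0.11 × 0.05 = 185.988 kcal/m²
Total at Martial eagle: 22563.072 + 16579.2 + 185.988 = 39328.26 kcal/m²

39328.3 kcal/m²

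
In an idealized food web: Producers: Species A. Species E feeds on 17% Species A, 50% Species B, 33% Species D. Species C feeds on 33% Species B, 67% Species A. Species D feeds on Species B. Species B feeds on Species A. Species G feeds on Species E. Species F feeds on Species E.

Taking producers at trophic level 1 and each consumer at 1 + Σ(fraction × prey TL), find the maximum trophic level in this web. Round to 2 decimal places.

4.16

Species B: 1 + 1 = 2
Species C: 1 + (0.33×2 + 0.67×1) = 2.33
Species D: 1 + 2 = 3
Species E: 1 + (0.17×1 + 0.5×2 + 0.33×3) = 3.16
Species F: 1 + 3.16 = 4.16
Species G: 1 + 3.16 = 4.16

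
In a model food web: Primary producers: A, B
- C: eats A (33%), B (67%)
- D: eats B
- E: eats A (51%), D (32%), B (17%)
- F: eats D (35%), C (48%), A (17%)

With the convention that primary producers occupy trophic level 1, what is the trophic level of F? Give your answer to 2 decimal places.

2.83

C: 1 + (0.33×1 + 0.67×1) = 2
D: 1 + 1 = 2
E: 1 + (0.51×1 + 0.32×2 + 0.17×1) = 2.32
F: 1 + (0.35×2 + 0.48×2 + 0.17×1) = 2.83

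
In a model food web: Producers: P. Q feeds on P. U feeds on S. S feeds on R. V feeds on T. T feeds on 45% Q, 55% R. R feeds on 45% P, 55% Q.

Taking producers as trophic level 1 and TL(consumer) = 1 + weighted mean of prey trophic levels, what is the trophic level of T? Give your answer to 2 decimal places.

Q: 1 + 1 = 2
R: 1 + (0.45×1 + 0.55×2) = 2.55
S: 1 + 2.55 = 3.55
T: 1 + (0.45×2 + 0.55×2.55) = 3.3025
U: 1 + 3.55 = 4.55
V: 1 + 3.3025 = 4.3025

3.30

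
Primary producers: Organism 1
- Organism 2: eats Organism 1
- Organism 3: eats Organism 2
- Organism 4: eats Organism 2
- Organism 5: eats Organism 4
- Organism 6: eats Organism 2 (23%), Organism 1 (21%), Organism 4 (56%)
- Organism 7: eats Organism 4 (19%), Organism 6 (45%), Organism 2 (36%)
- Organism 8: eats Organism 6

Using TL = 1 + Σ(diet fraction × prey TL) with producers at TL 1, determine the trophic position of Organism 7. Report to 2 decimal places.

3.80

Organism 2: 1 + 1 = 2
Organism 3: 1 + 2 = 3
Organism 4: 1 + 2 = 3
Organism 5: 1 + 3 = 4
Organism 6: 1 + (0.23×2 + 0.21×1 + 0.56×3) = 3.35
Organism 7: 1 + (0.19×3 + 0.45×3.35 + 0.36×2) = 3.7975
Organism 8: 1 + 3.35 = 4.35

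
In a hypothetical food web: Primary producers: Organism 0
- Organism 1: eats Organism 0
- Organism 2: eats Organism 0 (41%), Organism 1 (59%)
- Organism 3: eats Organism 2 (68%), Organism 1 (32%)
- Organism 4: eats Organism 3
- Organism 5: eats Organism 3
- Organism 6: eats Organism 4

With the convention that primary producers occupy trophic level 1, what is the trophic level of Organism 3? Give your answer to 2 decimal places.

Organism 1: 1 + 1 = 2
Organism 2: 1 + (0.41×1 + 0.59×2) = 2.59
Organism 3: 1 + (0.68×2.59 + 0.32×2) = 3.4012
Organism 4: 1 + 3.4012 = 4.4012
Organism 5: 1 + 3.4012 = 4.4012
Organism 6: 1 + 4.4012 = 5.4012

3.40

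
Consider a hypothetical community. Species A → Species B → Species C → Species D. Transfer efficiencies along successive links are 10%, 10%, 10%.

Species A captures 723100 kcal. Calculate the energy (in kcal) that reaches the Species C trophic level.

Species B: 723100 × 0.1 = 72310 kcal
Species C: 72310 × 0.1 = 7231 kcal

7231 kcal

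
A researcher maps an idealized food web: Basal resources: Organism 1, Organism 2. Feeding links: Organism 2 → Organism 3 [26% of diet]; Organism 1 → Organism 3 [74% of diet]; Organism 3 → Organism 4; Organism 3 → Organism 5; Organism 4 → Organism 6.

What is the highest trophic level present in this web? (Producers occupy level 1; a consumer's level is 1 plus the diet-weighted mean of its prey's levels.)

Organism 3: 1 + (0.26×1 + 0.74×1) = 2
Organism 4: 1 + 2 = 3
Organism 5: 1 + 2 = 3
Organism 6: 1 + 3 = 4

4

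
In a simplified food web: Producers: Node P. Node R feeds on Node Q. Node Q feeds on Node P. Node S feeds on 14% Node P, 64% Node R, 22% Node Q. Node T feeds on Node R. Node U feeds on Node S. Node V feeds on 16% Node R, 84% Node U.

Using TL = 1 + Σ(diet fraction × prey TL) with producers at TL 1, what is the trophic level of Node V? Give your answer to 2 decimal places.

5.26

Node Q: 1 + 1 = 2
Node R: 1 + 2 = 3
Node S: 1 + (0.14×1 + 0.64×3 + 0.22×2) = 3.5
Node T: 1 + 3 = 4
Node U: 1 + 3.5 = 4.5
Node V: 1 + (0.16×3 + 0.84×4.5) = 5.26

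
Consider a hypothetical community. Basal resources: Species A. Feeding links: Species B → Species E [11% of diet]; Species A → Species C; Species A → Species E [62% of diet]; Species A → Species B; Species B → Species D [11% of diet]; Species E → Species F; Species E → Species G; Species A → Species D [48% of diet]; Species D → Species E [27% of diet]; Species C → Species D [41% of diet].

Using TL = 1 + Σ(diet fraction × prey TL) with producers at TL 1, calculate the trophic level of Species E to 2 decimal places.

Species B: 1 + 1 = 2
Species C: 1 + 1 = 2
Species D: 1 + (0.48×1 + 0.11×2 + 0.41×2) = 2.52
Species E: 1 + (0.11×2 + 0.62×1 + 0.27×2.52) = 2.5204
Species F: 1 + 2.5204 = 3.5204
Species G: 1 + 2.5204 = 3.5204

2.52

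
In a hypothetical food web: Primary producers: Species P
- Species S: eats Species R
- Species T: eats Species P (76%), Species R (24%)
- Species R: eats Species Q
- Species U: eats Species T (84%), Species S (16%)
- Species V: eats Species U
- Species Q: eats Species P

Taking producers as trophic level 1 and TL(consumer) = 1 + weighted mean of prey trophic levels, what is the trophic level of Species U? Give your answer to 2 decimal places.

Species Q: 1 + 1 = 2
Species R: 1 + 2 = 3
Species S: 1 + 3 = 4
Species T: 1 + (0.76×1 + 0.24×3) = 2.48
Species U: 1 + (0.84×2.48 + 0.16×4) = 3.7232
Species V: 1 + 3.7232 = 4.7232

3.72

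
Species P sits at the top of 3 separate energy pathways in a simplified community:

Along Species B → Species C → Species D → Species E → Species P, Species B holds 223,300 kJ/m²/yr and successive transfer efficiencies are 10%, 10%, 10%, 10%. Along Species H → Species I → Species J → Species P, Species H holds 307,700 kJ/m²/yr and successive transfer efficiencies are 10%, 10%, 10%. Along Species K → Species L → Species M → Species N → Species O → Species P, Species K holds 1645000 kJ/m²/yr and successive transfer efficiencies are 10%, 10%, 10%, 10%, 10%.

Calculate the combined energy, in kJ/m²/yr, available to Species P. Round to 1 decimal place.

346.5 kJ/m²/yr

Via Species B: 223300 × 0.1 × 0.1 × 0.1 × 0.1 = 22.33 kJ/m²/yr
Via Species H: 307700 × 0.1 × 0.1 × 0.1 = 307.7 kJ/m²/yr
Via Species K: 1645000 × 0.1 × 0.1 × 0.1 × 0.1 × 0.1 = 16.45 kJ/m²/yr
Total at Species P: 22.33 + 307.7 + 16.45 = 346.48 kJ/m²/yr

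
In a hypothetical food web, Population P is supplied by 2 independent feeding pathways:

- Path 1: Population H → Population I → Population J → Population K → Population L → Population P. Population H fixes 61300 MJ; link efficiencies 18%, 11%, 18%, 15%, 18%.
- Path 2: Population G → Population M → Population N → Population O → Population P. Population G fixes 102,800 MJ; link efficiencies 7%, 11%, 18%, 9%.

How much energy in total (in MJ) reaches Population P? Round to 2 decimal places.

18.72 MJ

Path 1: 61300 × 0.18 × 0.11 × 0.18 × 0.15 × 0.18 = 5.8987764 MJ
Path 2: 102800 × 0.07 × 0.11 × 0.18 × 0.09 = 12.823272 MJ
Total at Population P: 5.8987764 + 12.823272 = 18.7220484 MJ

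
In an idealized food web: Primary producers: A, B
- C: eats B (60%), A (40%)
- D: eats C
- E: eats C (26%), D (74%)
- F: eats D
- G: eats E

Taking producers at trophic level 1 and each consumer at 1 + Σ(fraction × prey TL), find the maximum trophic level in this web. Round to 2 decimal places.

4.74

C: 1 + (0.6×1 + 0.4×1) = 2
D: 1 + 2 = 3
E: 1 + (0.26×2 + 0.74×3) = 3.74
F: 1 + 3 = 4
G: 1 + 3.74 = 4.74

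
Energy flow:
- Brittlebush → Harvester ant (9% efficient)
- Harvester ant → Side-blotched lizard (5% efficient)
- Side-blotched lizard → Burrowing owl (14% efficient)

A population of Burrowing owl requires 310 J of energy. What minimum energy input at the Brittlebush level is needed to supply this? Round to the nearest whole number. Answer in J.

Cumulative transfer efficiency: 0.09 × 0.05 × 0.14 = 0.00063
Brittlebush energy = 310 / 0.00063 = 492063 J

492063 J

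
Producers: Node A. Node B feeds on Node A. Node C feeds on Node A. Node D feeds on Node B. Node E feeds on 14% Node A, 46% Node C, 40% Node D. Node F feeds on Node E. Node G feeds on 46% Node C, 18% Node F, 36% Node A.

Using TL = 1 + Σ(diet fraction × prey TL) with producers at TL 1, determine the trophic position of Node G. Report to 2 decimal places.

Node B: 1 + 1 = 2
Node C: 1 + 1 = 2
Node D: 1 + 2 = 3
Node E: 1 + (0.14×1 + 0.46×2 + 0.4×3) = 3.26
Node F: 1 + 3.26 = 4.26
Node G: 1 + (0.46×2 + 0.18×4.26 + 0.36×1) = 3.0468

3.05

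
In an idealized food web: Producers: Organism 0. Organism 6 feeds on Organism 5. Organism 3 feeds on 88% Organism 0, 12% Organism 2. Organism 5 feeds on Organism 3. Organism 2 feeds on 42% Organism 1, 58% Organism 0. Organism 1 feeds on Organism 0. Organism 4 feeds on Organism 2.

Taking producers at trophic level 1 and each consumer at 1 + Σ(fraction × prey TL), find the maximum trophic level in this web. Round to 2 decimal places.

Organism 1: 1 + 1 = 2
Organism 2: 1 + (0.42×2 + 0.58×1) = 2.42
Organism 3: 1 + (0.88×1 + 0.12×2.42) = 2.1704
Organism 4: 1 + 2.42 = 3.42
Organism 5: 1 + 2.1704 = 3.1704
Organism 6: 1 + 3.1704 = 4.1704

4.17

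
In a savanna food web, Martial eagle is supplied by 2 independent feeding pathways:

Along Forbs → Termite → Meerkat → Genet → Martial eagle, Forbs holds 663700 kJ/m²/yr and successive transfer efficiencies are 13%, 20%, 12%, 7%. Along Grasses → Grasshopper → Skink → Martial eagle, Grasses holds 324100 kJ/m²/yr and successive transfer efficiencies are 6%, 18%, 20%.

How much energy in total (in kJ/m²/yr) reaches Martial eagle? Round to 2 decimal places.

Via Forbs: 663700 × 0.13 × 0.2 × 0.12 × 0.07 = 144.95208 kJ/m²/yr
Via Grasses: 324100 × 0.06 × 0.18 × 0.2 = 700.056 kJ/m²/yr
Total at Martial eagle: 144.95208 + 700.056 = 845.00808 kJ/m²/yr

845.01 kJ/m²/yr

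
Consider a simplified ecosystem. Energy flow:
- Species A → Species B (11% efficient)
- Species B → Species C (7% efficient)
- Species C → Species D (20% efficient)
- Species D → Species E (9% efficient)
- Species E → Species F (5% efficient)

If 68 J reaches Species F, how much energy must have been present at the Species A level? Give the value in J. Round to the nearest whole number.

9812410 J

Cumulative transfer efficiency: 0.11 × 0.07 × 0.2 × 0.09 × 0.05 = 0.00000693
Species A energy = 68 / 0.00000693 = 9812410 J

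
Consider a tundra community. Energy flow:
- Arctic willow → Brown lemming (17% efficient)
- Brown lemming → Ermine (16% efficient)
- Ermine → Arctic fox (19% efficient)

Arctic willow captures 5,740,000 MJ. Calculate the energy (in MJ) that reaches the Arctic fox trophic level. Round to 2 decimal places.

29664.32 MJ

Brown lemming: 5740000 × 0.17 = 975800 MJ
Ermine: 975800 × 0.16 = 156128 MJ
Arctic fox: 156128 × 0.19 = 29664.32 MJ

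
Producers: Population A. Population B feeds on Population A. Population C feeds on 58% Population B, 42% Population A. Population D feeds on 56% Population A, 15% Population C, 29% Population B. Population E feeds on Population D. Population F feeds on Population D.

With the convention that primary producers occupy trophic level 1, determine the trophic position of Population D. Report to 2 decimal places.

Population B: 1 + 1 = 2
Population C: 1 + (0.58×2 + 0.42×1) = 2.58
Population D: 1 + (0.56×1 + 0.15×2.58 + 0.29×2) = 2.527
Population E: 1 + 2.527 = 3.527
Population F: 1 + 2.527 = 3.527

2.53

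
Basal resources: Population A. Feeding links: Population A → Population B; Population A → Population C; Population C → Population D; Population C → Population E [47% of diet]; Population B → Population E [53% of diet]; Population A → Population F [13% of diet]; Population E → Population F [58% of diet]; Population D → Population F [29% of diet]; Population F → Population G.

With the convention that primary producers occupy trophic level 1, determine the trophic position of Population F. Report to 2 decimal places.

Population B: 1 + 1 = 2
Population C: 1 + 1 = 2
Population D: 1 + 2 = 3
Population E: 1 + (0.47×2 + 0.53×2) = 3
Population F: 1 + (0.13×1 + 0.58×3 + 0.29×3) = 3.74
Population G: 1 + 3.74 = 4.74

3.74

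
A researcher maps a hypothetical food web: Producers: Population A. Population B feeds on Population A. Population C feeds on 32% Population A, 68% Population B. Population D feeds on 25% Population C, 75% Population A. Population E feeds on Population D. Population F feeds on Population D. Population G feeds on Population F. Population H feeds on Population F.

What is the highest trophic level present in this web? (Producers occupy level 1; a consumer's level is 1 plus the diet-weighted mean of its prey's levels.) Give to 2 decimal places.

4.42

Population B: 1 + 1 = 2
Population C: 1 + (0.32×1 + 0.68×2) = 2.68
Population D: 1 + (0.25×2.68 + 0.75×1) = 2.42
Population E: 1 + 2.42 = 3.42
Population F: 1 + 2.42 = 3.42
Population G: 1 + 3.42 = 4.42
Population H: 1 + 3.42 = 4.42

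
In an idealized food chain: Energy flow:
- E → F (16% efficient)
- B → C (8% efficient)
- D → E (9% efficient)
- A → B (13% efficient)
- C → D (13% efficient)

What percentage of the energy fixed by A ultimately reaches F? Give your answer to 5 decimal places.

0.00195%

Product of link efficiencies: 0.13 × 0.08 × 0.13 × 0.09 × 0.16 = 0.0000194688
As a percentage: 0.0000194688 × 100 = 0.00195%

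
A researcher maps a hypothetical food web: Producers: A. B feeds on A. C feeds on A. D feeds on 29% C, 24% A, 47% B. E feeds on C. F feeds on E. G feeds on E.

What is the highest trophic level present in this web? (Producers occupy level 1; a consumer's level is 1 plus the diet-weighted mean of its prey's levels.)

4

B: 1 + 1 = 2
C: 1 + 1 = 2
D: 1 + (0.29×2 + 0.24×1 + 0.47×2) = 2.76
E: 1 + 2 = 3
F: 1 + 3 = 4
G: 1 + 3 = 4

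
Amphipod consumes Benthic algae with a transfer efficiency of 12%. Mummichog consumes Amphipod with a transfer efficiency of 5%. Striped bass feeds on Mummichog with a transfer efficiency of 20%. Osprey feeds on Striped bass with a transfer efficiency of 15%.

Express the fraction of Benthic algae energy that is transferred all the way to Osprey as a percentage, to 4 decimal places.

0.0180%

Product of link efficiencies: 0.12 × 0.05 × 0.2 × 0.15 = 0.00018
As a percentage: 0.00018 × 100 = 0.0180%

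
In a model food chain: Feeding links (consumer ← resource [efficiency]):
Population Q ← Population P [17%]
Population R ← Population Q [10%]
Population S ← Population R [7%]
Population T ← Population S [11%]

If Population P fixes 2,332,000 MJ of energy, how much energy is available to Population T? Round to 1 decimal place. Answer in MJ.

Population Q: 2332000 × 0.17 = 396440 MJ
Population R: 396440 × 0.1 = 39644 MJ
Population S: 39644 × 0.07 = 2775.08 MJ
Population T: 2775.08 × 0.11 = 305.2588 MJ

305.3 MJ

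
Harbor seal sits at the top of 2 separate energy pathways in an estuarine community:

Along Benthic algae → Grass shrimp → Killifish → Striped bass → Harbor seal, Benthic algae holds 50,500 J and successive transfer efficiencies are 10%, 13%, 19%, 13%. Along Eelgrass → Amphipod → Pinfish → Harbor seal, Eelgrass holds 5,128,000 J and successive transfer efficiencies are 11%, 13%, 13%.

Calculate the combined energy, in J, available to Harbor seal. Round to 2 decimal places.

9549.17 J

Via Benthic algae: 50500 × 0.1 × 0.13 × 0.19 × 0.13 = 16.21555 J
Via Eelgrass: 5128000 × 0.11 × 0.13 × 0.13 = 9532.952 J
Total at Harbor seal: 16.21555 + 9532.952 = 9549.16755 J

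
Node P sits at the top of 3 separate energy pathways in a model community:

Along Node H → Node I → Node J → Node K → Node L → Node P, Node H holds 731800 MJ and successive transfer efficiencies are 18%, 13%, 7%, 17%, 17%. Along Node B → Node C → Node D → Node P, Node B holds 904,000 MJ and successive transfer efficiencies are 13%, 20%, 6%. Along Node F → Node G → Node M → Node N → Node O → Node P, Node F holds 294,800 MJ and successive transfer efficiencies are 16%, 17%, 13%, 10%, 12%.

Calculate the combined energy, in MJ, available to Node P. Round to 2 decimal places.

1457.39 MJ

Via Node H: 731800 × 0.18 × 0.13 × 0.07 × 0.17 × 0.17 = 34.64209476 MJ
Via Node B: 904000 × 0.13 × 0.2 × 0.06 = 1410.24 MJ
Via Node F: 294800 × 0.16 × 0.17 × 0.13 × 0.1 × 0.12 = 12.5089536 MJ
Total at Node P: 34.64209476 + 1410.24 + 12.5089536 = 1457.39104836 MJ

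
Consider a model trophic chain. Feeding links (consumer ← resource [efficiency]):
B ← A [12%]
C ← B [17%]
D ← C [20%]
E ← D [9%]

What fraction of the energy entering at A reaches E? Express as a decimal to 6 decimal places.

0.000367

Product of link efficiencies: 0.12 × 0.17 × 0.2 × 0.09 = 0.0003672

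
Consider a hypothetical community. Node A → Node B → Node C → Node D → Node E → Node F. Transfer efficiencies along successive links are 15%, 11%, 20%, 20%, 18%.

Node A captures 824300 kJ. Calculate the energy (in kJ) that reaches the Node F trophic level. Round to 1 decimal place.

97.9 kJ

Node B: 824300 × 0.15 = 123645 kJ
Node C: 123645 × 0.11 = 13600.95 kJ
Node D: 13600.95 × 0.2 = 2720.19 kJ
Node E: 2720.19 × 0.2 = 544.038 kJ
Node F: 544.038 × 0.18 = 97.92684 kJ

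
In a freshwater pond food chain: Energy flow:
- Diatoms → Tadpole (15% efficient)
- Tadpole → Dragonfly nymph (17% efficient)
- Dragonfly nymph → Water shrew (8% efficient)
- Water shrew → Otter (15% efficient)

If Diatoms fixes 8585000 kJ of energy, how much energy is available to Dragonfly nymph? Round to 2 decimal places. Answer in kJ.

218917.50 kJ

Tadpole: 8585000 × 0.15 = 1287750 kJ
Dragonfly nymph: 1287750 × 0.17 = 218917.5 kJ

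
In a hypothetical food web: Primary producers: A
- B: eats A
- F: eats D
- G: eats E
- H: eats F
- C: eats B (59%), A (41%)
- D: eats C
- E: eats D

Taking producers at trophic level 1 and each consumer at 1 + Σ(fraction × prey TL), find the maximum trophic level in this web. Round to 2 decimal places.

5.59

B: 1 + 1 = 2
C: 1 + (0.59×2 + 0.41×1) = 2.59
D: 1 + 2.59 = 3.59
E: 1 + 3.59 = 4.59
F: 1 + 3.59 = 4.59
G: 1 + 4.59 = 5.59
H: 1 + 4.59 = 5.59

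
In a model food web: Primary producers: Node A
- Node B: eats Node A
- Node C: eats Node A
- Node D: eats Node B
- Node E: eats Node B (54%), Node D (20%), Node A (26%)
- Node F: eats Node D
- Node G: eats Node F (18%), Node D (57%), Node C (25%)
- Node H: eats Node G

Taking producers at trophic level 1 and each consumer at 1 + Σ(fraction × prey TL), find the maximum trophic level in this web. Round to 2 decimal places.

4.93

Node B: 1 + 1 = 2
Node C: 1 + 1 = 2
Node D: 1 + 2 = 3
Node E: 1 + (0.54×2 + 0.2×3 + 0.26×1) = 2.94
Node F: 1 + 3 = 4
Node G: 1 + (0.18×4 + 0.57×3 + 0.25×2) = 3.93
Node H: 1 + 3.93 = 4.93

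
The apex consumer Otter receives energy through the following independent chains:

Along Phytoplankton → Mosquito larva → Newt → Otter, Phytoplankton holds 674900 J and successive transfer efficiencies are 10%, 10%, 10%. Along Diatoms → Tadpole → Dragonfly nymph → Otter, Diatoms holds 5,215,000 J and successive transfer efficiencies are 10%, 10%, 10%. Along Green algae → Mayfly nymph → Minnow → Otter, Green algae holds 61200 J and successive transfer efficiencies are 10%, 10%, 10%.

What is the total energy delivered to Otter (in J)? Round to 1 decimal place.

Via Phytoplankton: 674900 × 0.1 × 0.1 × 0.1 = 674.9 J
Via Diatoms: 5215000 × 0.1 × 0.1 × 0.1 = 5215 J
Via Green algae: 61200 × 0.1 × 0.1 × 0.1 = 61.2 J
Total at Otter: 674.9 + 5215 + 61.2 = 5951.1 J

5951.1 J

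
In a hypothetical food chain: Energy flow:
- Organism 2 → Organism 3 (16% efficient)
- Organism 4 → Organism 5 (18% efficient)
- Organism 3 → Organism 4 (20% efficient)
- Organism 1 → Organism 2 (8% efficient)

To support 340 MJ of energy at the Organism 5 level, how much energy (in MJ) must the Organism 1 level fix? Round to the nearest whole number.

737847 MJ

Cumulative transfer efficiency: 0.08 × 0.16 × 0.2 × 0.18 = 0.0004608
Organism 1 energy = 340 / 0.0004608 = 737847 MJ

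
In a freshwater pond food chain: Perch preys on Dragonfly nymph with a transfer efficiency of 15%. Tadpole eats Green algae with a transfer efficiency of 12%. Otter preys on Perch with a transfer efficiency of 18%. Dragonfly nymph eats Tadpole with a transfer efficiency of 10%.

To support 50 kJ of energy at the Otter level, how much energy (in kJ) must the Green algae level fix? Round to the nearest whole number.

Cumulative transfer efficiency: 0.12 × 0.1 × 0.15 × 0.18 = 0.000324
Green algae energy = 50 / 0.000324 = 154321 kJ

154321 kJ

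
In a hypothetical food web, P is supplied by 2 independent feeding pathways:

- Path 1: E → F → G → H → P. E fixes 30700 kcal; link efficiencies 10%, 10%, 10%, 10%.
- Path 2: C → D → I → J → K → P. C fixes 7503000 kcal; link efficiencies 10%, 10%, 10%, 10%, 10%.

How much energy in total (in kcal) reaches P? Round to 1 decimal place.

Path 1: 30700 × 0.1 × 0.1 × 0.1 × 0.1 = 3.07 kcal
Path 2: 7503000 × 0.1 × 0.1 × 0.1 × 0.1 × 0.1 = 75.03 kcal
Total at P: 3.07 + 75.03 = 78.1 kcal

78.1 kcal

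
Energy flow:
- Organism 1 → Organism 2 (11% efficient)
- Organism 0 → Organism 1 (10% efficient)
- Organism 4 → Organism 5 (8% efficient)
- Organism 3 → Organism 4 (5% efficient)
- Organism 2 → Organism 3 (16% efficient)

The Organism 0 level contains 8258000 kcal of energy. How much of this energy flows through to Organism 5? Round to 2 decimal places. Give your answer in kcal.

58.14 kcal

Organism 1: 8258000 × 0.1 = 825800 kcal
Organism 2: 825800 × 0.11 = 90838 kcal
Organism 3: 90838 × 0.16 = 14534.08 kcal
Organism 4: 14534.08 × 0.05 = 726.704 kcal
Organism 5: 726.704 × 0.08 = 58.13632 kcal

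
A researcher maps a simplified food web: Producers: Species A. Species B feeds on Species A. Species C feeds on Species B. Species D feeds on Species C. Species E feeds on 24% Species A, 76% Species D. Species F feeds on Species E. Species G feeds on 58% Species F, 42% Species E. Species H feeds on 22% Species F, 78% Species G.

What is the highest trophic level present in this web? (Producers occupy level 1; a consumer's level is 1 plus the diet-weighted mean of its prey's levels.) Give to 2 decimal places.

Species B: 1 + 1 = 2
Species C: 1 + 2 = 3
Species D: 1 + 3 = 4
Species E: 1 + (0.24×1 + 0.76×4) = 4.28
Species F: 1 + 4.28 = 5.28
Species G: 1 + (0.58×5.28 + 0.42×4.28) = 5.86
Species H: 1 + (0.22×5.28 + 0.78×5.86) = 6.7324

6.73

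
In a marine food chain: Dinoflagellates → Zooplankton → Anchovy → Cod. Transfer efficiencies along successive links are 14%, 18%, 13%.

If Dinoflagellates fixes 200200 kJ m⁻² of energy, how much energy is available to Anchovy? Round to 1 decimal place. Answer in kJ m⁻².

Zooplankton: 200200 × 0.14 = 28028 kJ m⁻²
Anchovy: 28028 × 0.18 = 5045.04 kJ m⁻²

5045.0 kJ m⁻²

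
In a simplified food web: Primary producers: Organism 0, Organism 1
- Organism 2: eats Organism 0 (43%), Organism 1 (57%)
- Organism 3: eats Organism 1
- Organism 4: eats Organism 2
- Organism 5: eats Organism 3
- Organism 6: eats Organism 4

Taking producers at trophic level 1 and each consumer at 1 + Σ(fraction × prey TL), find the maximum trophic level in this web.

4

Organism 2: 1 + (0.43×1 + 0.57×1) = 2
Organism 3: 1 + 1 = 2
Organism 4: 1 + 2 = 3
Organism 5: 1 + 2 = 3
Organism 6: 1 + 3 = 4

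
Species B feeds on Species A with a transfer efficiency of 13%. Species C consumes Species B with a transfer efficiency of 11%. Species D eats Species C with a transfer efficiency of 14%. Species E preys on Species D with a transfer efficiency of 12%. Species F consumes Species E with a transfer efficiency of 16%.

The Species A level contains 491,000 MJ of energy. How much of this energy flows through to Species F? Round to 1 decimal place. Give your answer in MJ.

18.9 MJ

Species B: 491000 × 0.13 = 63830 MJ
Species C: 63830 × 0.11 = 7021.3 MJ
Species D: 7021.3 × 0.14 = 982.982 MJ
Species E: 982.982 × 0.12 = 117.95784 MJ
Species F: 117.95784 × 0.16 = 18.8732544 MJ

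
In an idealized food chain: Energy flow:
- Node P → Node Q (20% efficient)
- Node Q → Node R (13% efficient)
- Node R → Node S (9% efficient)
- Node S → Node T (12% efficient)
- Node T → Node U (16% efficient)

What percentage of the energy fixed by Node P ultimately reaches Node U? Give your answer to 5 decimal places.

0.00449%

Product of link efficiencies: 0.2 × 0.13 × 0.09 × 0.12 × 0.16 = 0.000044928
As a percentage: 0.000044928 × 100 = 0.00449%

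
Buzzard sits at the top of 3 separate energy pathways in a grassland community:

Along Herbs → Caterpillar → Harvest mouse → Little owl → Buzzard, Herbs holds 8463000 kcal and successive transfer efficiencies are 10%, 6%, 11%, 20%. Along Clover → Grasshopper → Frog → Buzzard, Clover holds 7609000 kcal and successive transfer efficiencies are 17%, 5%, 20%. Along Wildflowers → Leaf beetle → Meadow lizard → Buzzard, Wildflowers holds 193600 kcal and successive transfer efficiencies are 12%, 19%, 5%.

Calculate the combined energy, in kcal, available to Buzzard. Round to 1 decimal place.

14273.1 kcal

Via Herbs: 8463000 × 0.1 × 0.06 × 0.11 × 0.2 = 1117.116 kcal
Via Clover: 7609000 × 0.17 × 0.05 × 0.2 = 12935.3 kcal
Via Wildflowers: 193600 × 0.12 × 0.19 × 0.05 = 220.704 kcal
Total at Buzzard: 1117.116 + 12935.3 + 220.704 = 14273.12 kcal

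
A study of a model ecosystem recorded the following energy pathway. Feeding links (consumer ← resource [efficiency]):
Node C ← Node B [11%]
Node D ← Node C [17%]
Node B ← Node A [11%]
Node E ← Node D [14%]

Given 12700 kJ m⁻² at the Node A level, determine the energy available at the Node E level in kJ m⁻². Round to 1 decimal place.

3.7 kJ m⁻²

Node B: 12700 × 0.11 = 1397 kJ m⁻²
Node C: 1397 × 0.11 = 153.67 kJ m⁻²
Node D: 153.67 × 0.17 = 26.1239 kJ m⁻²
Node E: 26.1239 × 0.14 = 3.657346 kJ m⁻²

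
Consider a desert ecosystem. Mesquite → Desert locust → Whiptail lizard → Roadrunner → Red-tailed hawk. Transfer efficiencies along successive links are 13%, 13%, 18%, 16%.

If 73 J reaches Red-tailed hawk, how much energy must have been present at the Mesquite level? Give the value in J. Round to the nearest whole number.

149984 J

Cumulative transfer efficiency: 0.13 × 0.13 × 0.18 × 0.16 = 0.00048672
Mesquite energy = 73 / 0.00048672 = 149984 J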